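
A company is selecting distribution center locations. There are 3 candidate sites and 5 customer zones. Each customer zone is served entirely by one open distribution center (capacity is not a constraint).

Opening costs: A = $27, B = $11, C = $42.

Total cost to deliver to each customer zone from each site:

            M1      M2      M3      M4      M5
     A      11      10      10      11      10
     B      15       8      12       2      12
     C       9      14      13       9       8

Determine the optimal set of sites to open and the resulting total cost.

For any fixed open set, each customer zone goes to its cheapest open site; total = fixed + service.
{B}: M1→B 15, M2→B 8, M3→B 12, M4→B 2, M5→B 12. Service 49; fixed 11; total 60.
{A}: M1→A 11, M2→A 10, M3→A 10, M4→A 11, M5→A 10. Service 52; fixed 27; total 79.
{A, B}: service 41 + fixed 38 = 79
{A, B, C}: service 37 + fixed 80 = 117
(All 7 nonempty subsets were checked; B only is lowest.)

Open B only; minimum total cost 60.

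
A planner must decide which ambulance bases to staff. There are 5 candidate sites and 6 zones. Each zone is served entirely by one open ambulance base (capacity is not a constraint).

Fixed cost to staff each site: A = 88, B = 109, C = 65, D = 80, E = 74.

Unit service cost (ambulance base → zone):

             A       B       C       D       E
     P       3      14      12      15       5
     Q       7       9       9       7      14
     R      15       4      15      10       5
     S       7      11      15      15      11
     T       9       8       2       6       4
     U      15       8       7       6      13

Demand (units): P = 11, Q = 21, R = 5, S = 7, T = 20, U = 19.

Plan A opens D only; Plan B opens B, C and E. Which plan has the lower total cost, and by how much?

Plan A: {D}: P→D 15·11=165, Q→D 7·21=147, R→D 10·5=50, S→D 15·7=105, T→D 6·20=120, U→D 6·19=114. Service 701; fixed 80; total 781.
Plan B: {B, C, E}: P→E 5·11=55, Q→B 9·21=189, R→B 4·5=20, S→B 11·7=77, T→C 2·20=40, U→C 7·19=133. Service 514; fixed 248; total 762.
Difference: |781 − 762| = 19.

Plan B is cheaper by 19.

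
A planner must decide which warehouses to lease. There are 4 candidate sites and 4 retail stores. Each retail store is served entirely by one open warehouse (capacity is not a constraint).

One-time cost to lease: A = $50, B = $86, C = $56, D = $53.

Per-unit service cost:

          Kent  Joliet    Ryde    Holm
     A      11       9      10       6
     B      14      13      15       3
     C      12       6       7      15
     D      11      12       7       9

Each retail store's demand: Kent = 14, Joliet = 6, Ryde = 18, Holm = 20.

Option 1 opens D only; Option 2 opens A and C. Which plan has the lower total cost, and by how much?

Option 1: {D}: Kent→D 11·14=154, Joliet→D 12·6=72, Ryde→D 7·18=126, Holm→D 9·20=180. Service 532; fixed 53; total 585.
Option 2: {A, C}: Kent→A 11·14=154, Joliet→C 6·6=36, Ryde→C 7·18=126, Holm→A 6·20=120. Service 436; fixed 106; total 542.
Difference: |585 − 542| = 43.

Option 2 is cheaper by 43.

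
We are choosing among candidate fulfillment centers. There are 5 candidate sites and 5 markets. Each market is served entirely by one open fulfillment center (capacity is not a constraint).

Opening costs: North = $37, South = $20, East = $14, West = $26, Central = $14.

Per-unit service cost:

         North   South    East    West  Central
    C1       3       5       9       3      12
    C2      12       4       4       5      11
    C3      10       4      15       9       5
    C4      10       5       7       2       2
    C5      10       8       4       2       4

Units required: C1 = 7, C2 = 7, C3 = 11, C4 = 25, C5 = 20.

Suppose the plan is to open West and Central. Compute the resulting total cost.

Total cost: 241

Each market is assigned to its cheapest site among the open ones.
{West, Central}: C1→West 3·7=21, C2→West 5·7=35, C3→Central 5·11=55, C4→West 2·25=50, C5→West 2·20=40. Service 201; fixed 40; total 241.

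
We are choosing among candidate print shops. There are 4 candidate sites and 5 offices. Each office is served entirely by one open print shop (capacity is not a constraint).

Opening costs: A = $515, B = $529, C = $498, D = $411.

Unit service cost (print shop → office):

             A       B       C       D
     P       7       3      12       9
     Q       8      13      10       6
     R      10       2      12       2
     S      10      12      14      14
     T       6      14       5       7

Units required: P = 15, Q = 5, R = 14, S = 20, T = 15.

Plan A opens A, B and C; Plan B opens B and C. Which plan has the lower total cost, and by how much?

Plan A: {A, B, C}: P→B 3·15=45, Q→A 8·5=40, R→B 2·14=28, S→A 10·20=200, T→C 5·15=75. Service 388; fixed 1542; total 1930.
Plan B: {B, C}: P→B 3·15=45, Q→C 10·5=50, R→B 2·14=28, S→B 12·20=240, T→C 5·15=75. Service 438; fixed 1027; total 1465.
Difference: |1930 − 1465| = 465.

Plan B is cheaper by 465.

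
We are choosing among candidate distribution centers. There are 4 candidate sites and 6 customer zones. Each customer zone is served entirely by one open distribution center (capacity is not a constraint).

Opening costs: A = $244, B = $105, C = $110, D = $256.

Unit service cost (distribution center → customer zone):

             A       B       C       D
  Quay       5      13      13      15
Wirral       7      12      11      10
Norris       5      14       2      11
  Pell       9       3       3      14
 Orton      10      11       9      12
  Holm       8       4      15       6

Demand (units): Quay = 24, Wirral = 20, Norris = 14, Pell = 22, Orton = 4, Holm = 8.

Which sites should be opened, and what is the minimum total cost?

Open A and C; minimum total cost 808.

For any fixed open set, each customer zone goes to its cheapest open site; total = fixed + service.
{A, C}: Quay→A 5·24=120, Wirral→A 7·20=140, Norris→C 2·14=28, Pell→C 3·22=66, Orton→C 9·4=36, Holm→A 8·8=64. Service 454; fixed 354; total 808.
{A, B}: service 468 + fixed 349 = 817
{A}: Quay→A 5·24=120, Wirral→A 7·20=140, Norris→A 5·14=70, Pell→A 9·22=198, Orton→A 10·4=40, Holm→A 8·8=64. Service 632; fixed 244; total 876.
{A, B, C, D}: Quay→A 5·24=120, Wirral→A 7·20=140, Norris→C 2·14=28, Pell→B 3·22=66, Orton→C 9·4=36, Holm→B 4·8=32. Service 422; fixed 715; total 1137.
No other subset beats 808.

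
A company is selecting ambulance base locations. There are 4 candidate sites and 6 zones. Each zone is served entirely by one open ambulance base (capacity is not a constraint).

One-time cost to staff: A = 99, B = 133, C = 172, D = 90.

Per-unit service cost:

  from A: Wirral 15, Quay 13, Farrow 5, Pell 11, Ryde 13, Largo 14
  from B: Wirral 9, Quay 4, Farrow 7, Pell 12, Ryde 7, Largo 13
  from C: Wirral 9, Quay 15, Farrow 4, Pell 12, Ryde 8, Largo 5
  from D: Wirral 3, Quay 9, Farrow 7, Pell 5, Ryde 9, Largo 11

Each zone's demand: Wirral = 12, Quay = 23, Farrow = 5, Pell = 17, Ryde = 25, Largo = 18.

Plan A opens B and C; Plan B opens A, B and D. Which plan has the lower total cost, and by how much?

Plan A: {B, C}: Wirral→B 9·12=108, Quay→B 4·23=92, Farrow→C 4·5=20, Pell→B 12·17=204, Ryde→B 7·25=175, Largo→C 5·18=90. Service 689; fixed 305; total 994.
Plan B: {A, B, D}: Wirral→D 3·12=36, Quay→B 4·23=92, Farrow→A 5·5=25, Pell→D 5·17=85, Ryde→B 7·25=175, Largo→D 11·18=198. Service 611; fixed 322; total 933.
Difference: |994 − 933| = 61.

Plan B is cheaper by 61.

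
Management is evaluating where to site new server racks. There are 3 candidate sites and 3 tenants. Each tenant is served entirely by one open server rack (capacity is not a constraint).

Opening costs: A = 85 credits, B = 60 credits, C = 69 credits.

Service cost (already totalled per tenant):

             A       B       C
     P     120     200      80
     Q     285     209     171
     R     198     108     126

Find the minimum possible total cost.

Minimum total cost: 446

For any fixed open set, each tenant goes to its cheapest open site; total = fixed + service.
{C}: P→C 80, Q→C 171, R→C 126. Service 377; fixed 69; total 446.
{B, C}: P→C 80, Q→C 171, R→B 108. Service 359; fixed 129; total 488.
{A, C}: service 377 + fixed 154 = 531
{A, B, C}: service 359 + fixed 214 = 573
No other subset beats 446.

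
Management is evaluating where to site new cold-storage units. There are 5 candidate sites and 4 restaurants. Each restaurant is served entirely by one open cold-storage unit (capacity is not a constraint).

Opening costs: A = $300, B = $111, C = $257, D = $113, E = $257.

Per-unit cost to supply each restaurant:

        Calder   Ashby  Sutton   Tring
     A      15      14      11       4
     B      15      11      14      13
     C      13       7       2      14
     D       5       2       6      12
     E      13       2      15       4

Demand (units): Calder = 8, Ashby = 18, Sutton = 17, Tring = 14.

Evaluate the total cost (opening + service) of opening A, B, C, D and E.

Each restaurant is assigned to its cheapest site among the open ones.
{A, B, C, D, E}: Calder→D 5·8=40, Ashby→D 2·18=36, Sutton→C 2·17=34, Tring→A 4·14=56. Service 166; fixed 1038; total 1204.

Total cost: 1204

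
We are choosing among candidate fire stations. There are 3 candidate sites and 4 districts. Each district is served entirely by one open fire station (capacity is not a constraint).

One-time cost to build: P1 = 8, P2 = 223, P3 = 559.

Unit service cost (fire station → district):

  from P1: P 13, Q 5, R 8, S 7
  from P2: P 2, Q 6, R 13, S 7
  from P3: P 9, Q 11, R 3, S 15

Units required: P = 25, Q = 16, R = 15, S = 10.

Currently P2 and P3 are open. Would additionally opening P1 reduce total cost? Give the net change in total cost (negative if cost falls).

Yes — net change −8 (cost falls by 8).

Current service cost with {P2, P3}: 261.
Adding P1: each district re-picks its cheapest; new service cost 245, saving 16.
Extra fixed cost: 8. Net change = 8 − 16 = -8.
(Totals: 1043 → 1035.)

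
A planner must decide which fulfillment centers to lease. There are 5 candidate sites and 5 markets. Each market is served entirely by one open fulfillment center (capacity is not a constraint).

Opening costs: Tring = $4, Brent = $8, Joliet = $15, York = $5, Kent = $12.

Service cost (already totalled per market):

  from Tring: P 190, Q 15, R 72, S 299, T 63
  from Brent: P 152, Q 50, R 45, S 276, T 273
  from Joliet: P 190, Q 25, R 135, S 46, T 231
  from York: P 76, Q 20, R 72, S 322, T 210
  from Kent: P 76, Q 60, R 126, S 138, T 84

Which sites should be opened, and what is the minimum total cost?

Open Tring, Brent, Joliet and York; minimum total cost 277.

For any fixed open set, each market goes to its cheapest open site; total = fixed + service.
{Tring, Brent, Joliet, York}: P→York 76, Q→Tring 15, R→Brent 45, S→Joliet 46, T→Tring 63. Service 245; fixed 32; total 277.
{Tring, Brent, Joliet, Kent}: P→Kent 76, Q→Tring 15, R→Brent 45, S→Joliet 46, T→Tring 63. Service 245; fixed 39; total 284.
{Tring, Brent, Joliet, York, Kent}: P→York 76, Q→Tring 15, R→Brent 45, S→Joliet 46, T→Tring 63. Service 245; fixed 44; total 289.
{Tring}: service 639 + fixed 4 = 643
No other subset beats 277.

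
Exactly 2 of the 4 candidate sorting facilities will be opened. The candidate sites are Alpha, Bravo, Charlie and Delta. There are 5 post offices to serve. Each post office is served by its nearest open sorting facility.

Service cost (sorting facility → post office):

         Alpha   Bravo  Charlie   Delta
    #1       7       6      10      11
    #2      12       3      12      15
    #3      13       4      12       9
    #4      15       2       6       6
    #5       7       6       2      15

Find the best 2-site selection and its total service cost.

Choose Bravo and Charlie; total service cost 17.

With exactly 2 open, each post office uses its cheapest among the chosen.
{Bravo, Charlie}: #1→Bravo 6, #2→Bravo 3, #3→Bravo 4, #4→Bravo 2, #5→Charlie 2. Service cost 17.
{Alpha, Bravo}: service cost 21
{Bravo, Delta}: service cost 21
Among all 6 size-2 choices, {Bravo, Charlie} is lowest.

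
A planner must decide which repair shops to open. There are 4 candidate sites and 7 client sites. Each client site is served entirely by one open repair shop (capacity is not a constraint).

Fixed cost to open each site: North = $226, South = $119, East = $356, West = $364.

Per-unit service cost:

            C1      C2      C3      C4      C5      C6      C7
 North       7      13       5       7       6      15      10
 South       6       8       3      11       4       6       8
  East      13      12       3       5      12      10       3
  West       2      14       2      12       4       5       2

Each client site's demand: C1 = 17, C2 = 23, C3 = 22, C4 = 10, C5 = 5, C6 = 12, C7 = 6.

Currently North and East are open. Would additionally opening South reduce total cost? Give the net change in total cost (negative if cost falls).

Yes — net change −48 (cost falls by 48).

Current service cost with {North, East}: 679.
Adding South: each client site re-picks its cheapest; new service cost 512, saving 167.
Extra fixed cost: 119. Net change = 119 − 167 = -48.
(Totals: 1261 → 1213.)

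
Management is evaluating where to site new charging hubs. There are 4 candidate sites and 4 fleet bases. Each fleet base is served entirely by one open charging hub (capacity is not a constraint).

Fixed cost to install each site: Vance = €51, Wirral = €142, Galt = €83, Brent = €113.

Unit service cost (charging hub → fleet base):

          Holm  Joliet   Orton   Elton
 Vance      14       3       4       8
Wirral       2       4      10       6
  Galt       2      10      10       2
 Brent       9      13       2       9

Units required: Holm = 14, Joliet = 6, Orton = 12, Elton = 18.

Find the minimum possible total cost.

For any fixed open set, each fleet base goes to its cheapest open site; total = fixed + service.
{Vance, Galt}: Holm→Galt 2·14=28, Joliet→Vance 3·6=18, Orton→Vance 4·12=48, Elton→Galt 2·18=36. Service 130; fixed 134; total 264.
{Galt}: service 244 + fixed 83 = 327
{Galt, Brent}: Holm→Galt 2·14=28, Joliet→Galt 10·6=60, Orton→Brent 2·12=24, Elton→Galt 2·18=36. Service 148; fixed 196; total 344.
{Vance, Wirral, Galt, Brent}: service 106 + fixed 389 = 495
No other subset beats 264.

Minimum total cost: 264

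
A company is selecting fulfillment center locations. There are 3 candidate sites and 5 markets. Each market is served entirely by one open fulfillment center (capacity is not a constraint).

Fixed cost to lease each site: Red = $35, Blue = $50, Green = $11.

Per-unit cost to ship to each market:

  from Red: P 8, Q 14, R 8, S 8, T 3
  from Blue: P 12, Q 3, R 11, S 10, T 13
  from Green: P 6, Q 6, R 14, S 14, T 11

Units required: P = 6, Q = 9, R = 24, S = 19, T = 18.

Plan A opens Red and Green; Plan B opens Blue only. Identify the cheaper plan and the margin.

Plan A is cheaper by 303.

Plan A: {Red, Green}: P→Green 6·6=36, Q→Green 6·9=54, R→Red 8·24=192, S→Red 8·19=152, T→Red 3·18=54. Service 488; fixed 46; total 534.
Plan B: {Blue}: P→Blue 12·6=72, Q→Blue 3·9=27, R→Blue 11·24=264, S→Blue 10·19=190, T→Blue 13·18=234. Service 787; fixed 50; total 837.
Difference: |534 − 837| = 303.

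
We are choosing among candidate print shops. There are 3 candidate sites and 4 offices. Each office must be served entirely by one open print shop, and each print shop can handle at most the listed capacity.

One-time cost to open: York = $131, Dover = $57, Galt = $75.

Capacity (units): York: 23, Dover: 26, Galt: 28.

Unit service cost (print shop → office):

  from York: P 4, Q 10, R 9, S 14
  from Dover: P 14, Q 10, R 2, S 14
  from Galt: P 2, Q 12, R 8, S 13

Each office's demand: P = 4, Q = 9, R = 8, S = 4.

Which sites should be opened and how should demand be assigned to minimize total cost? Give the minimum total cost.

Open {Dover}: P→Dover 14·4=56, Q→Dover 10·9=90, R→Dover 2·8=16, S→Dover 14·4=56.
Loads: Dover carries 25/26. Service 218; fixed 57; total 275.
Next best feasible plan costs 298.

Minimum total cost: 275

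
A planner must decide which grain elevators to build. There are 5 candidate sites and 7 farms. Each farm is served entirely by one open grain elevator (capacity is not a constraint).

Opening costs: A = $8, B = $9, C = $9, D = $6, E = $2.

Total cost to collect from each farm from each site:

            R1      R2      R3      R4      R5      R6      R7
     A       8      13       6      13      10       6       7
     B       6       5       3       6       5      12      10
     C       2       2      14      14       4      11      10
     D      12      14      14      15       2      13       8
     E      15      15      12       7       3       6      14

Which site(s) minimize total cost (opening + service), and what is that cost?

Open B and E; minimum total cost 50.

For any fixed open set, each farm goes to its cheapest open site; total = fixed + service.
{B, E}: R1→B 6, R2→B 5, R3→B 3, R4→B 6, R5→E 3, R6→E 6, R7→B 10. Service 39; fixed 11; total 50.
{A, C, E}: R1→C 2, R2→C 2, R3→A 6, R4→E 7, R5→E 3, R6→A 6, R7→A 7. Service 33; fixed 19; total 52.
{B, C, E}: R1→C 2, R2→C 2, R3→B 3, R4→B 6, R5→E 3, R6→E 6, R7→B 10. Service 32; fixed 20; total 52.
{A, B, C, D, E}: R1→C 2, R2→C 2, R3→B 3, R4→B 6, R5→D 2, R6→A 6, R7→A 7. Service 28; fixed 34; total 62.
No other subset beats 50.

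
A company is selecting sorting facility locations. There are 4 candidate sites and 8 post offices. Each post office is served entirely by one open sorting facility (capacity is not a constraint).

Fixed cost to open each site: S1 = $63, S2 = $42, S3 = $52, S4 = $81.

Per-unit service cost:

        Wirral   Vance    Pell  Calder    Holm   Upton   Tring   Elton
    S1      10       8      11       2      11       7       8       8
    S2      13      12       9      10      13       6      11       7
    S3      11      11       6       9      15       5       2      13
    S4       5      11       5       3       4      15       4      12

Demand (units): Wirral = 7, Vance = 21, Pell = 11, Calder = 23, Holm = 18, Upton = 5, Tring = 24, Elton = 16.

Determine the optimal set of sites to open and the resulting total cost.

Open S1, S3 and S4; minimum total cost 773.

For any fixed open set, each post office goes to its cheapest open site; total = fixed + service.
{S1, S3, S4}: Wirral→S4 5·7=35, Vance→S1 8·21=168, Pell→S4 5·11=55, Calder→S1 2·23=46, Holm→S4 4·18=72, Upton→S3 5·5=25, Tring→S3 2·24=48, Elton→S1 8·16=128. Service 577; fixed 196; total 773.
{S1, S4}: Wirral→S4 5·7=35, Vance→S1 8·21=168, Pell→S4 5·11=55, Calder→S1 2·23=46, Holm→S4 4·18=72, Upton→S1 7·5=35, Tring→S4 4·24=96, Elton→S1 8·16=128. Service 635; fixed 144; total 779.
{S1, S2, S3, S4}: Wirral→S4 5·7=35, Vance→S1 8·21=168, Pell→S4 5·11=55, Calder→S1 2·23=46, Holm→S4 4·18=72, Upton→S3 5·5=25, Tring→S3 2·24=48, Elton→S2 7·16=112. Service 561; fixed 238; total 799.
{S2}: Wirral→S2 13·7=91, Vance→S2 12·21=252, Pell→S2 9·11=99, Calder→S2 10·23=230, Holm→S2 13·18=234, Upton→S2 6·5=30, Tring→S2 11·24=264, Elton→S2 7·16=112. Service 1312; fixed 42; total 1354.
No other subset beats 773.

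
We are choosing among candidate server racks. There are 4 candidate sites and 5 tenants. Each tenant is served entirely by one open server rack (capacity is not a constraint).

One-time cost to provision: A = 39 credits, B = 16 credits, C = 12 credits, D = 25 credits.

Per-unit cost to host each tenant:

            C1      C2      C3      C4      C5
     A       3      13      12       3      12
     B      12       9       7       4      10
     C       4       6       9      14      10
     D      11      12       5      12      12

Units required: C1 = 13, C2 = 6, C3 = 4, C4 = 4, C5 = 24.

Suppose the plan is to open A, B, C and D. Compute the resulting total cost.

Total cost: 439

Each tenant is assigned to its cheapest site among the open ones.
{A, B, C, D}: C1→A 3·13=39, C2→C 6·6=36, C3→D 5·4=20, C4→A 3·4=12, C5→B 10·24=240. Service 347; fixed 92; total 439.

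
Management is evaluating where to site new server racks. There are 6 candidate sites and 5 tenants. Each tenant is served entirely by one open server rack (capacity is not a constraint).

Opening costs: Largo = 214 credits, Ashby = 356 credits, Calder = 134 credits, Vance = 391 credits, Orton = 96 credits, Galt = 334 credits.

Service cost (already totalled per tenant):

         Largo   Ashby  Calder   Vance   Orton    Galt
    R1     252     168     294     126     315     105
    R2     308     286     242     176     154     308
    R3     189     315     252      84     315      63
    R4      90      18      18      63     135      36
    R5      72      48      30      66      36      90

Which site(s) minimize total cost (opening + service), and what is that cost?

Open Orton and Galt; minimum total cost 824.

For any fixed open set, each tenant goes to its cheapest open site; total = fixed + service.
{Orton, Galt}: R1→Galt 105, R2→Orton 154, R3→Galt 63, R4→Galt 36, R5→Orton 36. Service 394; fixed 430; total 824.
{Vance}: service 515 + fixed 391 = 906
{Calder, Galt}: service 458 + fixed 468 = 926
{Largo, Ashby, Calder, Vance, Orton, Galt}: service 370 + fixed 1525 = 1895
No other subset beats 824.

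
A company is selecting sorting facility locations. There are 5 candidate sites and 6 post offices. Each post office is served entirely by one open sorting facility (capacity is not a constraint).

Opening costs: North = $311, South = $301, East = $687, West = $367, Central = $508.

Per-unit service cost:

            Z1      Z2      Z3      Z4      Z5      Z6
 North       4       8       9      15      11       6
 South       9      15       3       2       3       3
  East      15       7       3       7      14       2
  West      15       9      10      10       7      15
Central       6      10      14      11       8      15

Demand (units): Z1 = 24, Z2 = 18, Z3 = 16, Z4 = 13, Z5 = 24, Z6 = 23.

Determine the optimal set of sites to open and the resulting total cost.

Open South only; minimum total cost 1002.

For any fixed open set, each post office goes to its cheapest open site; total = fixed + service.
{South}: Z1→South 9·24=216, Z2→South 15·18=270, Z3→South 3·16=48, Z4→South 2·13=26, Z5→South 3·24=72, Z6→South 3·23=69. Service 701; fixed 301; total 1002.
{North, South}: Z1→North 4·24=96, Z2→North 8·18=144, Z3→South 3·16=48, Z4→South 2·13=26, Z5→South 3·24=72, Z6→South 3·23=69. Service 455; fixed 612; total 1067.
{South, West}: service 593 + fixed 668 = 1261
{North, South, East, West, Central}: service 414 + fixed 2174 = 2588
No other subset beats 1002.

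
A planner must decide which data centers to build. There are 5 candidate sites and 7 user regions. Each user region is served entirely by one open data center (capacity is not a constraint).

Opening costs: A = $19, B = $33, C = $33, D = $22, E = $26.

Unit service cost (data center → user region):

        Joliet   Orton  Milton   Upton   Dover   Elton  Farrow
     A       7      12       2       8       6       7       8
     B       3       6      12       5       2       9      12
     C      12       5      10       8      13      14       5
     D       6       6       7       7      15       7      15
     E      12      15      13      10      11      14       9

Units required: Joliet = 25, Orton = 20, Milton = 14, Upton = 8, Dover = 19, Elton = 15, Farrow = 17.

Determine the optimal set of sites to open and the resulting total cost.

For any fixed open set, each user region goes to its cheapest open site; total = fixed + service.
{A, B, C}: Joliet→B 3·25=75, Orton→C 5·20=100, Milton→A 2·14=28, Upton→B 5·8=40, Dover→B 2·19=38, Elton→A 7·15=105, Farrow→C 5·17=85. Service 471; fixed 85; total 556.
{A, B, C, D}: Joliet→B 3·25=75, Orton→C 5·20=100, Milton→A 2·14=28, Upton→B 5·8=40, Dover→B 2·19=38, Elton→A 7·15=105, Farrow→C 5·17=85. Service 471; fixed 107; total 578.
{A, B, C, E}: service 471 + fixed 111 = 582
{A, B, C, D, E}: Joliet→B 3·25=75, Orton→C 5·20=100, Milton→A 2·14=28, Upton→B 5·8=40, Dover→B 2·19=38, Elton→A 7·15=105, Farrow→C 5·17=85. Service 471; fixed 133; total 604.
No other subset beats 556.

Open A, B and C; minimum total cost 556.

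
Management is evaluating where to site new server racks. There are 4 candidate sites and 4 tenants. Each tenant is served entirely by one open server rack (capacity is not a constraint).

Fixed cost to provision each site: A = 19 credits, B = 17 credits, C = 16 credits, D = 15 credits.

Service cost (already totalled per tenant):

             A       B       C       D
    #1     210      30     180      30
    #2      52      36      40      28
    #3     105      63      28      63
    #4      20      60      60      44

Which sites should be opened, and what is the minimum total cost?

Open A, C and D; minimum total cost 156.

For any fixed open set, each tenant goes to its cheapest open site; total = fixed + service.
{A, C, D}: #1→D 30, #2→D 28, #3→C 28, #4→A 20. Service 106; fixed 50; total 156.
{C, D}: service 130 + fixed 31 = 161
{A, B, C}: service 114 + fixed 52 = 166
{A, B, C, D}: #1→B 30, #2→D 28, #3→C 28, #4→A 20. Service 106; fixed 67; total 173.
No other subset beats 156.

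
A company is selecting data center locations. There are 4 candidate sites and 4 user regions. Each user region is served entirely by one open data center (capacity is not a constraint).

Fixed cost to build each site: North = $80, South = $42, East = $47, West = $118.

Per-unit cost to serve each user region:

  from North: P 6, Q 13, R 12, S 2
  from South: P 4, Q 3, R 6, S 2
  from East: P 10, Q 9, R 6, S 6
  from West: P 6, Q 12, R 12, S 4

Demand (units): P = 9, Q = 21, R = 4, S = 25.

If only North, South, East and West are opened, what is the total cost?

Total cost: 460

Each user region is assigned to its cheapest site among the open ones.
{North, South, East, West}: P→South 4·9=36, Q→South 3·21=63, R→South 6·4=24, S→North 2·25=50. Service 173; fixed 287; total 460.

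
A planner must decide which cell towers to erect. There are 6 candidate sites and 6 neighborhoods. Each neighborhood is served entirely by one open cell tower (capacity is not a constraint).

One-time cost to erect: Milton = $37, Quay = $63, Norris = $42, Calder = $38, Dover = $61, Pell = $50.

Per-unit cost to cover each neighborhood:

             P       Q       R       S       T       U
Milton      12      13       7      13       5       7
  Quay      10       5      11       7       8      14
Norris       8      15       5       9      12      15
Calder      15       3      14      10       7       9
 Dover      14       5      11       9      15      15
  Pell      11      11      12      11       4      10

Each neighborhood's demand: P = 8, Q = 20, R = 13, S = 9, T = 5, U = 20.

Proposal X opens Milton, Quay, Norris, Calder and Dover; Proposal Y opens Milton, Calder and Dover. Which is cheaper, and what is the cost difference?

Proposal Y is cheaper by 29.

Proposal X: {Milton, Quay, Norris, Calder, Dover}: P→Norris 8·8=64, Q→Calder 3·20=60, R→Norris 5·13=65, S→Quay 7·9=63, T→Milton 5·5=25, U→Milton 7·20=140. Service 417; fixed 241; total 658.
Proposal Y: {Milton, Calder, Dover}: P→Milton 12·8=96, Q→Calder 3·20=60, R→Milton 7·13=91, S→Dover 9·9=81, T→Milton 5·5=25, U→Milton 7·20=140. Service 493; fixed 136; total 629.
Difference: |658 − 629| = 29.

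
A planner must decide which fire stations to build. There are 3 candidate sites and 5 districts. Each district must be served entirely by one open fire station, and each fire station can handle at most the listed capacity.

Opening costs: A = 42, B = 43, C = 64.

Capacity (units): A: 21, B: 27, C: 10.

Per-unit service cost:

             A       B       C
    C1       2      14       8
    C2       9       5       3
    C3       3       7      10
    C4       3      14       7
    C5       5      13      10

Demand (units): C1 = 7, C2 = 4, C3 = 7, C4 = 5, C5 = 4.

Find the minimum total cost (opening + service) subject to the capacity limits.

Minimum total cost: 203

Open {A, B}: C1→A 2·7=14, C2→B 5·4=20, C3→B 7·7=49, C4→A 3·5=15, C5→A 5·4=20.
Loads: A carries 16/21, B carries 11/27. Service 118; fixed 85; total 203.
Next best feasible plan costs 207.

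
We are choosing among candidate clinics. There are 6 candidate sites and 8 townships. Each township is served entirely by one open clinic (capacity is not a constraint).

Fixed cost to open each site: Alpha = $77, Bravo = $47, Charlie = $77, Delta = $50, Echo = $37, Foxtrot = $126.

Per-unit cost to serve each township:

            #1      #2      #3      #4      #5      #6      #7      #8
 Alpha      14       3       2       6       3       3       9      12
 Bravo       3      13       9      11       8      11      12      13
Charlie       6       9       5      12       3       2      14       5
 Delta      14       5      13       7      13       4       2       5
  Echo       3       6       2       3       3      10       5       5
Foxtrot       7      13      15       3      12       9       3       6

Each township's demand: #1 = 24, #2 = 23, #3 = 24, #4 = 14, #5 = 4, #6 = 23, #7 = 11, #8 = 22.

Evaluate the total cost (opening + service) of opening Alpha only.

Total cost: 1058

Each township is assigned to its cheapest site among the open ones.
{Alpha}: #1→Alpha 14·24=336, #2→Alpha 3·23=69, #3→Alpha 2·24=48, #4→Alpha 6·14=84, #5→Alpha 3·4=12, #6→Alpha 3·23=69, #7→Alpha 9·11=99, #8→Alpha 12·22=264. Service 981; fixed 77; total 1058.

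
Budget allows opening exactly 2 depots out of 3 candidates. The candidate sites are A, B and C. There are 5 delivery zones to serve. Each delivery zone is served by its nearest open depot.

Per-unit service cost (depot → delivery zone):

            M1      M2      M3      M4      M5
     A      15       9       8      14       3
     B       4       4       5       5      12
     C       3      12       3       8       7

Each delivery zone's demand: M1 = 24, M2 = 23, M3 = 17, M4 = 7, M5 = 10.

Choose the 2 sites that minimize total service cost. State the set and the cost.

Choose B and C; total service cost 320.

With exactly 2 open, each delivery zone uses its cheapest among the chosen.
{B, C}: M1→C 3·24=72, M2→B 4·23=92, M3→C 3·17=51, M4→B 5·7=35, M5→C 7·10=70. Service cost 320.
{A, B}: service cost 338
{A, C}: service cost 416
Among all 3 size-2 choices, {B, C} is lowest.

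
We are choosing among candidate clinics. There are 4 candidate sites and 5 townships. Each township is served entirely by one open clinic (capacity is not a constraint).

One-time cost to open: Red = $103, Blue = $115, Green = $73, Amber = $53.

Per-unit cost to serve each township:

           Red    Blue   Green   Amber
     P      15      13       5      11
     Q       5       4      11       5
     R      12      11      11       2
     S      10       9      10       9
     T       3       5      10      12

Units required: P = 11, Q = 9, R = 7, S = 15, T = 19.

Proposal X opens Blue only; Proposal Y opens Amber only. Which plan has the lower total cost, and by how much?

Proposal X: {Blue}: P→Blue 13·11=143, Q→Blue 4·9=36, R→Blue 11·7=77, S→Blue 9·15=135, T→Blue 5·19=95. Service 486; fixed 115; total 601.
Proposal Y: {Amber}: P→Amber 11·11=121, Q→Amber 5·9=45, R→Amber 2·7=14, S→Amber 9·15=135, T→Amber 12·19=228. Service 543; fixed 53; total 596.
Difference: |601 − 596| = 5.

Proposal Y is cheaper by 5.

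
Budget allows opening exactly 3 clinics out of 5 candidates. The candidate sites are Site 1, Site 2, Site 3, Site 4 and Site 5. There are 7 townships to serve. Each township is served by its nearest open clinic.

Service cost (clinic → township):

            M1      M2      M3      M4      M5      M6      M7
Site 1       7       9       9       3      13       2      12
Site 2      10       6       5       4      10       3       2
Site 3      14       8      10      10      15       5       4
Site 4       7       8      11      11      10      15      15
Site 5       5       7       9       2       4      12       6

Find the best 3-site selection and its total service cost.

With exactly 3 open, each township uses its cheapest among the chosen.
{Site 1, Site 2, Site 5}: M1→Site 5 5, M2→Site 2 6, M3→Site 2 5, M4→Site 5 2, M5→Site 5 4, M6→Site 1 2, M7→Site 2 2. Service cost 26.
{Site 2, Site 3, Site 5}: service cost 27
{Site 2, Site 4, Site 5}: service cost 27
Among all 10 size-3 choices, {Site 1, Site 2, Site 5} is lowest.

Choose Site 1, Site 2 and Site 5; total service cost 26.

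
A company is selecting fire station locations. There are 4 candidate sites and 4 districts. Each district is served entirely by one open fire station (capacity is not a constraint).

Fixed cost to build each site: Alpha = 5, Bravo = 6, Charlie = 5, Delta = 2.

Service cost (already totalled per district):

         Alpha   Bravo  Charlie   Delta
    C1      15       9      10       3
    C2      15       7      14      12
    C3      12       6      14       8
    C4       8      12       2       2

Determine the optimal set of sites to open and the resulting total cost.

Open Bravo and Delta; minimum total cost 26.

For any fixed open set, each district goes to its cheapest open site; total = fixed + service.
{Bravo, Delta}: C1→Delta 3, C2→Bravo 7, C3→Bravo 6, C4→Delta 2. Service 18; fixed 8; total 26.
{Delta}: C1→Delta 3, C2→Delta 12, C3→Delta 8, C4→Delta 2. Service 25; fixed 2; total 27.
{Alpha, Bravo, Delta}: C1→Delta 3, C2→Bravo 7, C3→Bravo 6, C4→Delta 2. Service 18; fixed 13; total 31.
{Alpha, Bravo, Charlie, Delta}: service 18 + fixed 18 = 36
No other subset beats 26.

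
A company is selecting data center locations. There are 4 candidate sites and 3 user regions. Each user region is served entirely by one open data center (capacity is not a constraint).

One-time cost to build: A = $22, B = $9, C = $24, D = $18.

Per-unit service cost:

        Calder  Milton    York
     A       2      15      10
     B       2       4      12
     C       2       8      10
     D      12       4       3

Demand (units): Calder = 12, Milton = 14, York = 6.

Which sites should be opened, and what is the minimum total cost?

For any fixed open set, each user region goes to its cheapest open site; total = fixed + service.
{B, D}: Calder→B 2·12=24, Milton→B 4·14=56, York→D 3·6=18. Service 98; fixed 27; total 125.
{A, D}: Calder→A 2·12=24, Milton→D 4·14=56, York→D 3·6=18. Service 98; fixed 40; total 138.
{C, D}: Calder→C 2·12=24, Milton→D 4·14=56, York→D 3·6=18. Service 98; fixed 42; total 140.
{A, B, C, D}: service 98 + fixed 73 = 171
No other subset beats 125.

Open B and D; minimum total cost 125.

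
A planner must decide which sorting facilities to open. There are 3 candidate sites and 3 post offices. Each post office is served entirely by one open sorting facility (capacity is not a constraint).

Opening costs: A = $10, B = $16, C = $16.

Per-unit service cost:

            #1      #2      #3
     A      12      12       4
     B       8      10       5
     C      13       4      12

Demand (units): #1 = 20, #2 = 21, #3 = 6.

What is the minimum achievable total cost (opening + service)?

For any fixed open set, each post office goes to its cheapest open site; total = fixed + service.
{B, C}: #1→B 8·20=160, #2→C 4·21=84, #3→B 5·6=30. Service 274; fixed 32; total 306.
{A, B, C}: service 268 + fixed 42 = 310
{A, C}: service 348 + fixed 26 = 374
{A}: #1→A 12·20=240, #2→A 12·21=252, #3→A 4·6=24. Service 516; fixed 10; total 526.
No other subset beats 306.

Minimum total cost: 306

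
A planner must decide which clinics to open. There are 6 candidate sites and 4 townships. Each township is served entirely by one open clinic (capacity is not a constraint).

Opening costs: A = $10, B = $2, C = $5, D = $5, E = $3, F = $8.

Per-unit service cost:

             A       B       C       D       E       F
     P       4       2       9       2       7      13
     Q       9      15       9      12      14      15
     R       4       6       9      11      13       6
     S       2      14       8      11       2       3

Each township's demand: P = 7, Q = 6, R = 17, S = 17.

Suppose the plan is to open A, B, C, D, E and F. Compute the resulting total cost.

Each township is assigned to its cheapest site among the open ones.
{A, B, C, D, E, F}: P→B 2·7=14, Q→A 9·6=54, R→A 4·17=68, S→A 2·17=34. Service 170; fixed 33; total 203.

Total cost: 203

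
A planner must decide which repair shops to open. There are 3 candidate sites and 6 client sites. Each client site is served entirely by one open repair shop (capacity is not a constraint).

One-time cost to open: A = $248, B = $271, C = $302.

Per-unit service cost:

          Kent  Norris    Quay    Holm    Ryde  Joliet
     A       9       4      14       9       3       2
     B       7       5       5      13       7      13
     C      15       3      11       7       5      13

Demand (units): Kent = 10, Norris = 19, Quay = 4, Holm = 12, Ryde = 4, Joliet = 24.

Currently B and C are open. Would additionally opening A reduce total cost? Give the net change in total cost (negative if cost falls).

Yes — net change −24 (cost falls by 24).

Current service cost with {B, C}: 563.
Adding A: each client site re-picks its cheapest; new service cost 291, saving 272.
Extra fixed cost: 248. Net change = 248 − 272 = -24.
(Totals: 1136 → 1112.)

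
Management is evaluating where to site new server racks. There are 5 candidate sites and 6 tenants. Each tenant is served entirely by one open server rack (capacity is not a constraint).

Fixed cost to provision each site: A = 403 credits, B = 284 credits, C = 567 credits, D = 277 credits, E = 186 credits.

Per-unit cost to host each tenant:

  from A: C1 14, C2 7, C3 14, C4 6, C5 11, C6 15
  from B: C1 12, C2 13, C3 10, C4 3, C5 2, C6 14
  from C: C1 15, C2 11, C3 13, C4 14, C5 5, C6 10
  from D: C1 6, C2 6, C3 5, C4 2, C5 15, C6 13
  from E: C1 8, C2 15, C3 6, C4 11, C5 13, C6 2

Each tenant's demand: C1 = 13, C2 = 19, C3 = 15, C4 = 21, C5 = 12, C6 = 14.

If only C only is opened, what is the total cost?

Each tenant is assigned to its cheapest site among the open ones.
{C}: C1→C 15·13=195, C2→C 11·19=209, C3→C 13·15=195, C4→C 14·21=294, C5→C 5·12=60, C6→C 10·14=140. Service 1093; fixed 567; total 1660.

Total cost: 1660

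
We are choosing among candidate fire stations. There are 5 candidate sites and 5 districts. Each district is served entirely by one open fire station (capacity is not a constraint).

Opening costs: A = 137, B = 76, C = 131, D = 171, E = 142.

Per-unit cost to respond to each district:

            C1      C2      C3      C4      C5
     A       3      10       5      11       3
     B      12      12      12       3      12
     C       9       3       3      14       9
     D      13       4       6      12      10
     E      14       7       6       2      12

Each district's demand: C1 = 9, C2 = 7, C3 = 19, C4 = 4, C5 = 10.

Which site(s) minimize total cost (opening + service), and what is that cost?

Open A only; minimum total cost 403.

For any fixed open set, each district goes to its cheapest open site; total = fixed + service.
{A}: C1→A 3·9=27, C2→A 10·7=70, C3→A 5·19=95, C4→A 11·4=44, C5→A 3·10=30. Service 266; fixed 137; total 403.
{C}: service 305 + fixed 131 = 436
{A, B}: C1→A 3·9=27, C2→A 10·7=70, C3→A 5·19=95, C4→B 3·4=12, C5→A 3·10=30. Service 234; fixed 213; total 447.
{A, B, C, D, E}: service 143 + fixed 657 = 800
No other subset beats 403.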